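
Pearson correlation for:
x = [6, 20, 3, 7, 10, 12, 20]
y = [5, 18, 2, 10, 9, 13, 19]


n=7, Σx=78, Σy=76, Σxy=1092, Σx²=1138, Σy²=1064
r = (7×1092 - 78×76)/√((7×1138 - 78²)(7×1064 - 76²))
= 1716/√(1882×1672) = 1716/√3146704 ≈ 1716/1773.8951 ≈ 0.9674

r ≈ 0.9674


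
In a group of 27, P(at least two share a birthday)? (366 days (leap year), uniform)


P(all different) = Π(366-i)/366 for i=0..26
= 0.374173
P(match) = 1 - 0.374173 = 0.625827

P ≈ 0.6258 ≈ 62.58%


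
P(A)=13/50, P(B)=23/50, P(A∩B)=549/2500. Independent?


P(A)×P(B) = 299/2500
P(A∩B) = 549/2500
Not equal → NOT independent

No, not independent


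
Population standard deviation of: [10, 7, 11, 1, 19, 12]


Mean = 60/6 = 10
  (10-10)²=0
  (7-10)²=9
  (11-10)²=1
  (1-10)²=81
  (19-10)²=81
  (12-10)²=4
Σ(x-μ)² = 176
σ² = 176/6 = 88/3

σ = √(88/3) ≈ 5.4160


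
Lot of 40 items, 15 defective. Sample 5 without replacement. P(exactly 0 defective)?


Hypergeometric: C(15,0)×C(25,5)/C(40,5)
= 1×53130/658008 = 8855/109668

P(X=0) = 8855/109668 ≈ 8.07%


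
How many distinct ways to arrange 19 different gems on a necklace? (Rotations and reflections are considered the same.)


Free circular arrangements: rotations and reflections both identified.
(n-1)!/2 = 18!/2 = 6402373705728000/2 = 3201186852864000

3201186852864000


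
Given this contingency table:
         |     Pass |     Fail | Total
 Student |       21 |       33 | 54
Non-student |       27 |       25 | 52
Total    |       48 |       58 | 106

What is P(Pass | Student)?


P(Pass | Student) = 21/(21+33) = 21/54 = 7/18

P(Pass|Student) = 7/18 ≈ 38.89%


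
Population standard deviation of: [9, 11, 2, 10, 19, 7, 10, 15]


Mean = 83/8
  (9-83/8)²=121/64
  (11-83/8)²=25/64
  (2-83/8)²=4489/64
  (10-83/8)²=9/64
  (19-83/8)²=4761/64
  (7-83/8)²=729/64
  (10-83/8)²=9/64
  (15-83/8)²=1369/64
Σ(x-μ)² = 1439/8
σ² = (1439/8)/8 = 1439/64

σ = √(1439/64) ≈ 4.7418


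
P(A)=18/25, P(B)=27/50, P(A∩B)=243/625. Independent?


P(A)×P(B) = 243/625
P(A∩B) = 243/625
Equal ✓ → Independent

Yes, independent


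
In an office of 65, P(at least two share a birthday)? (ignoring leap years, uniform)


P(all different) = Π(365-i)/365 for i=0..64
= 0.002317
P(match) = 1 - 0.002317 = 0.997683

P ≈ 0.9977 ≈ 99.77%


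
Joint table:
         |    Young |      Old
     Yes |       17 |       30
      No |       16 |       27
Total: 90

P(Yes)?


P(Yes) = (17+30)/90 = 47/90

P(Yes) = 47/90 ≈ 52.22%


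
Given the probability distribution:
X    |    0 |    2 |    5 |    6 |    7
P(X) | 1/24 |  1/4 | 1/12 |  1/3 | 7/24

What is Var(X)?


E[X] = 119/24
E[X²] = 235/8
Var(X) = E[X²] - (E[X])² = 235/8 - 14161/576 = 2759/576

Var(X) = 2759/576 ≈ 4.7899


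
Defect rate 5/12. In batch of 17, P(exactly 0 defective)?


Binomial: P(X=0) = C(17,0)×p^0×(1-p)^17
= 1 × 1 × 232630513987207/2218611106740436992 = 232630513987207/2218611106740436992

P(X=0) = 232630513987207/2218611106740436992 ≈ 0.01%


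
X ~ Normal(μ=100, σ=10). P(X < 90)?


z = (90-100)/10 = -1.0
P(Z < -1.0) = 0.1587

P(X < 90) ≈ 0.1587


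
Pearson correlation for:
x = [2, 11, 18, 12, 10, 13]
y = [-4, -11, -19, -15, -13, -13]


n=6, Σx=66, Σy=-75, Σxy=-950, Σx²=862, Σy²=1061
r = (6×(-950) - 66×(-75))/√((6×862 - 66²)(6×1061 - (-75)²))
= -750/√(816×741) = -750/√604656 ≈ -750/777.5963 ≈ -0.9645

r ≈ -0.9645


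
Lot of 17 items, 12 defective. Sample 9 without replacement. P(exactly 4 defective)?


Hypergeometric: C(12,4)×C(5,5)/C(17,9)
= 495×1/24310 = 9/442

P(X=4) = 9/442 ≈ 2.04%


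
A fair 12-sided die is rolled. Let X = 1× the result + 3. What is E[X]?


E[die] = (1+12)/2 = 13/2
E[X] = 1×13/2 + 3 = 19/2

E[X] = 19/2


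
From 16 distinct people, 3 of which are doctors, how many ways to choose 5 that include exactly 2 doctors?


Choose 2 of the 3 doctors and 3 of the other 13 people:
C(3,2)×C(13,3) = 3×286 = 858

858


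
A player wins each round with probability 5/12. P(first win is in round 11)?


Geometric: P(X=11) = (1-p)^(k-1)×p = (7/12)^10×5/12 = 1412376245/743008370688

P(X=11) = 1412376245/743008370688 ≈ 0.19%


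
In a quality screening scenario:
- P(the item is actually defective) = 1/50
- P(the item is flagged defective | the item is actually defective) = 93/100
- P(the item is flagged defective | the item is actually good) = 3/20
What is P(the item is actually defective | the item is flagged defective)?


Using Bayes' theorem:
P(A|B) = P(B|A)·P(A) / P(B)

P(the item is flagged defective) = 93/100 × 1/50 + 3/20 × 49/50
= 93/5000 + 147/1000 = 207/1250

P(the item is actually defective|the item is flagged defective) = (93/5000) / (207/1250) = 31/276

P(the item is actually defective|the item is flagged defective) = 31/276 ≈ 11.23%


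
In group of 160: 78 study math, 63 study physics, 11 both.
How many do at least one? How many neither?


|A∪B| = 78+63-11 = 130
Neither = 160-130 = 30

At least one: 130; Neither: 30


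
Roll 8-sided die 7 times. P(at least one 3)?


P(no 3)^7 = (7/8)^7 = 823543/2097152
P(≥1) = 1 - 823543/2097152 = 1273609/2097152

P = 1273609/2097152 ≈ 60.73%


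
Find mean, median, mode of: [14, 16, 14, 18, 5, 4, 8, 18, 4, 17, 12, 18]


Sorted: [4, 4, 5, 8, 12, 14, 14, 16, 17, 18, 18, 18]
Mean = 148/12 = 37/3
Median = 14
Freq: {14: 2, 16: 1, 18: 3, 5: 1, 4: 2, 8: 1, 17: 1, 12: 1}
Mode: [18]

Mean=37/3, Median=14, Mode=18


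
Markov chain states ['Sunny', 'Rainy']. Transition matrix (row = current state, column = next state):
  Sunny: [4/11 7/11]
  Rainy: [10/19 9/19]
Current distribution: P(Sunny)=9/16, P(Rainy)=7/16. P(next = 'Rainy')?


P(next=Rainy) = Σᵢ P(now=i)×P(i→Rainy)
= 9/16×7/11 + 7/16×9/19
= 63/176 + 63/304 = 945/1672

P = 945/1672 ≈ 0.5652


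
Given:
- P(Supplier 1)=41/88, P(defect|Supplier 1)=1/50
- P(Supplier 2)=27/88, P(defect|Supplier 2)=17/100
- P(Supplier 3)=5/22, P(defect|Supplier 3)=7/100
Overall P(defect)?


P(B) = Σ P(B|Aᵢ)×P(Aᵢ)
  1/50×41/88 = 41/4400
  17/100×27/88 = 459/8800
  7/100×5/22 = 7/440
Sum = 681/8800

P(defect) = 681/8800 ≈ 7.74%


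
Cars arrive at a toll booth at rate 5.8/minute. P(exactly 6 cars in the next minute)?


Poisson(λ=5.8): P(X=6) = e^(-λ)×λ^k/k!
= e^(-5.8) × 5.8^6 / 6!
≈ 0.003027554745 × 38068.692544 / 720 ≈ 0.160076

P(X=6) ≈ 0.160076 ≈ 16.01%


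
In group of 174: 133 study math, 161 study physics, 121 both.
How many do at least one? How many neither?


|A∪B| = 133+161-121 = 173
Neither = 174-173 = 1

At least one: 173; Neither: 1


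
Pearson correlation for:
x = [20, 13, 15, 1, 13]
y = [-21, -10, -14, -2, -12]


n=5, Σx=62, Σy=-59, Σxy=-918, Σx²=964, Σy²=885
r = (5×(-918) - 62×(-59))/√((5×964 - 62²)(5×885 - (-59)²))
= -932/√(976×944) = -932/√921344 ≈ -932/959.8667 ≈ -0.9710

r ≈ -0.9710


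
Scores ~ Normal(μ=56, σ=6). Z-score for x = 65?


z = (x - μ)/σ = (65 - 56)/6 = 1.5

z = 1.5


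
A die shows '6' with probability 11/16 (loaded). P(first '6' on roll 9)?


Geometric: P(X=9) = (1-p)^(k-1)×p = (5/16)^8×11/16 = 4296875/68719476736

P(X=9) = 4296875/68719476736 ≈ 0.01%


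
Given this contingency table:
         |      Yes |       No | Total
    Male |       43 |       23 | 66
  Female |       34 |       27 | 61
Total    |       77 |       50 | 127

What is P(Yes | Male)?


P(Yes | Male) = 43/(43+23) = 43/66

P(Yes|Male) = 43/66 ≈ 65.15%


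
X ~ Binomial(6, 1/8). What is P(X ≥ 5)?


P(X ≥ 5) = Σ P(X=i) for i=5..6
P(X=5) = 21/131072
P(X=6) = 1/262144
Sum = 43/262144

P(X ≥ 5) = 43/262144 ≈ 0.02%


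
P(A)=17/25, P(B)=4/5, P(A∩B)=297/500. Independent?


P(A)×P(B) = 68/125
P(A∩B) = 297/500
Not equal → NOT independent

No, not independent


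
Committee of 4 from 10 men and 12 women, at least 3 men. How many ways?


Count by #men:
  3M,1W: C(10,3)×C(12,1)=1440
  4M,0W: C(10,4)×C(12,0)=210
Total = 1650

1650


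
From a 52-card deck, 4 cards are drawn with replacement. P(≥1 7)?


P(not a 7) = 48/52 = 12/13
P(none in 4 draws) = (12/13)^4 = 20736/28561
P(≥1 7) = 1 - 20736/28561 = 7825/28561

P = 7825/28561 ≈ 27.40%


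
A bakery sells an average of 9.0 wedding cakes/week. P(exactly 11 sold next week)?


Poisson(λ=9.0): P(X=11) = e^(-λ)×λ^k/k!
= e^(-9.0) × 9.0^11 / 11!
≈ 0.0001234098041 × 31381059609 / 39916800 ≈ 0.097020

P(X=11) ≈ 0.097020 ≈ 9.70%


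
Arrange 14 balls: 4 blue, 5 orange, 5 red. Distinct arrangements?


14!/(4!×5!×5!) = 252252

252252


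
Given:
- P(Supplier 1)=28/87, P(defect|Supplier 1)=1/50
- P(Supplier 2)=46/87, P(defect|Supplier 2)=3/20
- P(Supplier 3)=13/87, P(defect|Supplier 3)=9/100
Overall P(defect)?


P(B) = Σ P(B|Aᵢ)×P(Aᵢ)
  1/50×28/87 = 14/2175
  3/20×46/87 = 23/290
  9/100×13/87 = 39/2900
Sum = 863/8700

P(defect) = 863/8700 ≈ 9.92%


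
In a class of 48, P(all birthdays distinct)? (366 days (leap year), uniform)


P(all different) = Π(366-i)/366 for i=0..47
= (366/366)×(365/366)×...×(319/366)
= 0.039768

P ≈ 0.0398 ≈ 3.98%


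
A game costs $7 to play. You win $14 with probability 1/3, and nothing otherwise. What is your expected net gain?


E[gain] = (14-7)×1/3 + (-7)×2/3
= 7/3 - 14/3 = -7/3

Expected net gain = $-7/3 ≈ $-2.33


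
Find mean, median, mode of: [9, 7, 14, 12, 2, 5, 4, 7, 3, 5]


Sorted: [2, 3, 4, 5, 5, 7, 7, 9, 12, 14]
Mean = 68/10 = 34/5
Median = 6
Freq: {9: 1, 7: 2, 14: 1, 12: 1, 2: 1, 5: 2, 4: 1, 3: 1}
Mode: [5, 7]

Mean=34/5, Median=6, Mode=[5, 7]


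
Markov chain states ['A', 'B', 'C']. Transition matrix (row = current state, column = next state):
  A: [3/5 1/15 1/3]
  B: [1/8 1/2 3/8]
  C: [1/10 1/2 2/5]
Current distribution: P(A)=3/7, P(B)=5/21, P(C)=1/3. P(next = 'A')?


P(next=A) = Σᵢ P(now=i)×P(i→A)
= 3/7×3/5 + 5/21×1/8 + 1/3×1/10
= 9/35 + 5/168 + 1/30 = 269/840

P = 269/840 ≈ 0.3202


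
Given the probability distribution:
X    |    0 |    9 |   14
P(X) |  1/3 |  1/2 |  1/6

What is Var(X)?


E[X] = 41/6
E[X²] = 439/6
Var(X) = E[X²] - (E[X])² = 439/6 - 1681/36 = 953/36

Var(X) = 953/36 ≈ 26.4722


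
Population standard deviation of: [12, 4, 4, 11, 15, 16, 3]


Mean = 65/7
  (12-65/7)²=361/49
  (4-65/7)²=1369/49
  (4-65/7)²=1369/49
  (11-65/7)²=144/49
  (15-65/7)²=1600/49
  (16-65/7)²=2209/49
  (3-65/7)²=1936/49
Σ(x-μ)² = 1284/7
σ² = (1284/7)/7 = 1284/49

σ = √(1284/49) ≈ 5.1190


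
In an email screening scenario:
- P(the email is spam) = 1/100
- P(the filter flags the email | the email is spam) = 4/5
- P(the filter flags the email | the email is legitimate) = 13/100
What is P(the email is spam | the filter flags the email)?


Using Bayes' theorem:
P(A|B) = P(B|A)·P(A) / P(B)

P(the filter flags the email) = 4/5 × 1/100 + 13/100 × 99/100
= 1/125 + 1287/10000 = 1367/10000

P(the email is spam|the filter flags the email) = (1/125) / (1367/10000) = 80/1367

P(the email is spam|the filter flags the email) = 80/1367 ≈ 5.85%


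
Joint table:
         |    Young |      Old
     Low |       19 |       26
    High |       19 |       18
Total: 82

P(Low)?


P(Low) = (19+26)/82 = 45/82

P(Low) = 45/82 ≈ 54.88%


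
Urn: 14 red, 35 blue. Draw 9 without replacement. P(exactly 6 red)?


Hypergeometric: C(14,6)×C(35,3)/C(49,9)
= 3003×6545/2054455634 = 36465/3811606

P(X=6) = 36465/3811606 ≈ 0.96%


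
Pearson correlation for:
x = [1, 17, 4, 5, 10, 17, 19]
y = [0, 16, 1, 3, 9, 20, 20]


n=7, Σx=73, Σy=69, Σxy=1101, Σx²=1081, Σy²=1147
r = (7×1101 - 73×69)/√((7×1081 - 73²)(7×1147 - 69²))
= 2670/√(2238×3268) = 2670/√7313784 ≈ 2670/2704.4009 ≈ 0.9873

r ≈ 0.9873


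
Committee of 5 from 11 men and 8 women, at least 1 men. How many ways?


Count by #men:
  1M,4W: C(11,1)×C(8,4)=770
  2M,3W: C(11,2)×C(8,3)=3080
  3M,2W: C(11,3)×C(8,2)=4620
  4M,1W: C(11,4)×C(8,1)=2640
  5M,0W: C(11,5)×C(8,0)=462
Total = 11572

11572


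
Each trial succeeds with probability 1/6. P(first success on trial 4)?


Geometric: P(X=4) = (1-p)^(k-1)×p = (5/6)^3×1/6 = 125/1296

P(X=4) = 125/1296 ≈ 9.65%


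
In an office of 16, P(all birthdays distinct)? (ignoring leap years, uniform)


P(all different) = Π(365-i)/365 for i=0..15
= (365/365)×(364/365)×...×(350/365)
= 0.716396

P ≈ 0.7164 ≈ 71.64%


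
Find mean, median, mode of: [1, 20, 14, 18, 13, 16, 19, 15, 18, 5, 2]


Sorted: [1, 2, 5, 13, 14, 15, 16, 18, 18, 19, 20]
Mean = 141/11
Median = 15
Freq: {1: 1, 20: 1, 14: 1, 18: 2, 13: 1, 16: 1, 19: 1, 15: 1, 5: 1, 2: 1}
Mode: [18]

Mean=141/11, Median=15, Mode=18


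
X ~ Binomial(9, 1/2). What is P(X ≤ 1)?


P(X ≤ 1) = Σ P(X=i) for i=0..1
P(X=0) = 1/512
P(X=1) = 9/512
Sum = 5/256

P(X ≤ 1) = 5/256 ≈ 1.95%


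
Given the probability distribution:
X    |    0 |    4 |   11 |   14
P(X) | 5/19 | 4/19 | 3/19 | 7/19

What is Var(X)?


E[X] = 147/19
E[X²] = 1799/19
Var(X) = E[X²] - (E[X])² = 1799/19 - 21609/361 = 12572/361

Var(X) = 12572/361 ≈ 34.8255


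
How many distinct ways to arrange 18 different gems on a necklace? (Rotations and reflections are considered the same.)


Free circular arrangements: rotations and reflections both identified.
(n-1)!/2 = 17!/2 = 355687428096000/2 = 177843714048000

177843714048000


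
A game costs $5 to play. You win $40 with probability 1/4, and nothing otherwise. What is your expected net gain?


E[gain] = (40-5)×1/4 + (-5)×3/4
= 35/4 - 15/4 = 5

Expected net gain = $5 ≈ $5.00


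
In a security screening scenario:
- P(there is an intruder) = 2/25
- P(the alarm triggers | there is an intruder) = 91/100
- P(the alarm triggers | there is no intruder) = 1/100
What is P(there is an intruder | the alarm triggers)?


Using Bayes' theorem:
P(A|B) = P(B|A)·P(A) / P(B)

P(the alarm triggers) = 91/100 × 2/25 + 1/100 × 23/25
= 91/1250 + 23/2500 = 41/500

P(there is an intruder|the alarm triggers) = (91/1250) / (41/500) = 182/205

P(there is an intruder|the alarm triggers) = 182/205 ≈ 88.78%


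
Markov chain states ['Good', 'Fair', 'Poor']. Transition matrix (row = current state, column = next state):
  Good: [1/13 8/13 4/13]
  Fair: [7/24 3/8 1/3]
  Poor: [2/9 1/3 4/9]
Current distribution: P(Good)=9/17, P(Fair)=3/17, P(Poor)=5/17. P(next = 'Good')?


P(next=Good) = Σᵢ P(now=i)×P(i→Good)
= 9/17×1/13 + 3/17×7/24 + 5/17×2/9
= 9/221 + 7/136 + 10/153 = 2507/15912

P = 2507/15912 ≈ 0.1576


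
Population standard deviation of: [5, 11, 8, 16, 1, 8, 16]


Mean = 65/7
  (5-65/7)²=900/49
  (11-65/7)²=144/49
  (8-65/7)²=81/49
  (16-65/7)²=2209/49
  (1-65/7)²=3364/49
  (8-65/7)²=81/49
  (16-65/7)²=2209/49
Σ(x-μ)² = 1284/7
σ² = (1284/7)/7 = 1284/49

σ = √(1284/49) ≈ 5.1190


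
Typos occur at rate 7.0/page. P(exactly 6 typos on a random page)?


Poisson(λ=7.0): P(X=6) = e^(-λ)×λ^k/k!
= e^(-7.0) × 7.0^6 / 6!
≈ 0.0009118819656 × 117649 / 720 ≈ 0.149003

P(X=6) ≈ 0.149003 ≈ 14.90%


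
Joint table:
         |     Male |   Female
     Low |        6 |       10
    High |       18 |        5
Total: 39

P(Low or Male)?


P(Low∨Male) = P(Low) + P(Male) - P(Low∧Male)
= (16 + 24 - 6)/39 = 34/39

P = 34/39 ≈ 87.18%


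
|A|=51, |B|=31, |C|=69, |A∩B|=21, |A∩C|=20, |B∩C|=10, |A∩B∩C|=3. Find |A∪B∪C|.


|A∪B∪C| = 51+31+69-21-20-10+3 = 103

|A∪B∪C| = 103


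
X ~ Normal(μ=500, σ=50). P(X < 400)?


z = (400-500)/50 = -2.0
P(Z < -2.0) = 0.0228

P(X < 400) ≈ 0.0228


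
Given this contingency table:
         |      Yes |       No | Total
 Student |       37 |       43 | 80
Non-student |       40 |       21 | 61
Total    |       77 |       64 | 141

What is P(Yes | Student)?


P(Yes | Student) = 37/(37+43) = 37/80

P(Yes|Student) = 37/80 ≈ 46.25%


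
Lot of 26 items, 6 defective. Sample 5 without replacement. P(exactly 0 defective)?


Hypergeometric: C(6,0)×C(20,5)/C(26,5)
= 1×15504/65780 = 3876/16445

P(X=0) = 3876/16445 ≈ 23.57%


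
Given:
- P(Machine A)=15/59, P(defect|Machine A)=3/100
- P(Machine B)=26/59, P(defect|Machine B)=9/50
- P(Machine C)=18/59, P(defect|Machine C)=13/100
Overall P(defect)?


P(B) = Σ P(B|Aᵢ)×P(Aᵢ)
  3/100×15/59 = 9/1180
  9/50×26/59 = 117/1475
  13/100×18/59 = 117/2950
Sum = 747/5900

P(defect) = 747/5900 ≈ 12.66%


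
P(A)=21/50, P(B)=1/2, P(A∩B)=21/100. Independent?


P(A)×P(B) = 21/100
P(A∩B) = 21/100
Equal ✓ → Independent

Yes, independent


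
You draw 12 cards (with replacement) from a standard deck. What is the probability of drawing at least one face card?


P(not a face card) = 40/52 = 10/13
P(none in 12 draws) = (10/13)^12 = 1000000000000/23298085122481
P(≥1 face card) = 1 - 1000000000000/23298085122481 = 22298085122481/23298085122481

P = 22298085122481/23298085122481 ≈ 95.71%


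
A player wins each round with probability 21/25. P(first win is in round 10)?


Geometric: P(X=10) = (1-p)^(k-1)×p = (4/25)^9×21/25 = 5505024/95367431640625

P(X=10) = 5505024/95367431640625 ≈ 0.00%


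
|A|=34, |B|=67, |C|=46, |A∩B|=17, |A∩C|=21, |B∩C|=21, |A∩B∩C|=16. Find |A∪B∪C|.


|A∪B∪C| = 34+67+46-17-21-21+16 = 104

|A∪B∪C| = 104


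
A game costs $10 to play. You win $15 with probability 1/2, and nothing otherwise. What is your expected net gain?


E[gain] = (15-10)×1/2 + (-10)×1/2
= 5/2 - 5 = -5/2

Expected net gain = $-5/2 ≈ $-2.50


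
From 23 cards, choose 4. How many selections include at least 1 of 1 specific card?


Complement: C(23,4) - C(22,4) = 8855 - 7315 = 1540

1540


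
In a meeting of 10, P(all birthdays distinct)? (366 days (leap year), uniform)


P(all different) = Π(366-i)/366 for i=0..9
= (366/366)×(365/366)×...×(357/366)
= 0.883355

P ≈ 0.8834 ≈ 88.34%


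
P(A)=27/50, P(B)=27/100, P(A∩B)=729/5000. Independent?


P(A)×P(B) = 729/5000
P(A∩B) = 729/5000
Equal ✓ → Independent

Yes, independent


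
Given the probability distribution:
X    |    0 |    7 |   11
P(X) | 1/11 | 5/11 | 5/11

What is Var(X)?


E[X] = 90/11
E[X²] = 850/11
Var(X) = E[X²] - (E[X])² = 850/11 - 8100/121 = 1250/121

Var(X) = 1250/121 ≈ 10.3306


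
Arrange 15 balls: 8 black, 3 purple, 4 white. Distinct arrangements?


15!/(8!×3!×4!) = 225225

225225


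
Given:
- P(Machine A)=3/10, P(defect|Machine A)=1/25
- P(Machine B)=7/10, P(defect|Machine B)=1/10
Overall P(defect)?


P(B) = Σ P(B|Aᵢ)×P(Aᵢ)
  1/25×3/10 = 3/250
  1/10×7/10 = 7/100
Sum = 41/500

P(defect) = 41/500 ≈ 8.20%


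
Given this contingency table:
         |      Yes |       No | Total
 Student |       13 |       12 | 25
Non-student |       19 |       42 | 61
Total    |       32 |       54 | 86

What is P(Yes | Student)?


P(Yes | Student) = 13/(13+12) = 13/25

P(Yes|Student) = 13/25 ≈ 52.00%


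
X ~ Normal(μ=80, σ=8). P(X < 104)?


z = (104-80)/8 = 3.0
P(Z < 3.0) = 0.9987

P(X < 104) ≈ 0.9987


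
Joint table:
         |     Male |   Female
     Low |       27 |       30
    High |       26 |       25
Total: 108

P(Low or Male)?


P(Low∨Male) = P(Low) + P(Male) - P(Low∧Male)
= (57 + 53 - 27)/108 = 83/108

P = 83/108 ≈ 76.85%


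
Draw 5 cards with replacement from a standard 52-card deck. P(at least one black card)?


P(not a black card) = 26/52 = 1/2
P(none in 5 draws) = (1/2)^5 = 1/32
P(≥1 black card) = 1 - 1/32 = 31/32

P = 31/32 ≈ 96.88%


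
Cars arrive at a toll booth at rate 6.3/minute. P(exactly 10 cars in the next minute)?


Poisson(λ=6.3): P(X=10) = e^(-λ)×λ^k/k!
= e^(-6.3) × 6.3^10 / 10!
≈ 0.001836304777 × 98493029.1882 / 3628800 ≈ 0.049841

P(X=10) ≈ 0.049841 ≈ 4.98%


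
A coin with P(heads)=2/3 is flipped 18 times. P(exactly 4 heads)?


Binomial: P(X=4) = C(18,4)×p^4×(1-p)^14
= 3060 × 16/81 × 1/4782969 = 5440/43046721

P(X=4) = 5440/43046721 ≈ 0.01%


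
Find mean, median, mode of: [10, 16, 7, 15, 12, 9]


Sorted: [7, 9, 10, 12, 15, 16]
Mean = 69/6 = 23/2
Median = 11
Freq: {10: 1, 16: 1, 7: 1, 15: 1, 12: 1, 9: 1}
Mode: No mode

Mean=23/2, Median=11, Mode=No mode


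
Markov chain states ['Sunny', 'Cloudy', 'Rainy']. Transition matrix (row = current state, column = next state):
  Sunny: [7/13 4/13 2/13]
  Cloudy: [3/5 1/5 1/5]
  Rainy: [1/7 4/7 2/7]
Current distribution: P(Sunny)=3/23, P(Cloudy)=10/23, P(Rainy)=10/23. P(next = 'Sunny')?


P(next=Sunny) = Σᵢ P(now=i)×P(i→Sunny)
= 3/23×7/13 + 10/23×3/5 + 10/23×1/7
= 21/299 + 6/23 + 10/161 = 823/2093

P = 823/2093 ≈ 0.3932


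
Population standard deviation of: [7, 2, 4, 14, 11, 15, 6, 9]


Mean = 68/8 = 17/2
  (7-17/2)²=9/4
  (2-17/2)²=169/4
  (4-17/2)²=81/4
  (14-17/2)²=121/4
  (11-17/2)²=25/4
  (15-17/2)²=169/4
  (6-17/2)²=25/4
  (9-17/2)²=1/4
Σ(x-μ)² = 150
σ² = 150/8 = 75/4

σ = √(75/4) ≈ 4.3301


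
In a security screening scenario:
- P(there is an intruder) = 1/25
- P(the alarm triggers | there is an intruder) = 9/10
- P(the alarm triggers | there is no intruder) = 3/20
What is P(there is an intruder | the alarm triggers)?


Using Bayes' theorem:
P(A|B) = P(B|A)·P(A) / P(B)

P(the alarm triggers) = 9/10 × 1/25 + 3/20 × 24/25
= 9/250 + 18/125 = 9/50

P(there is an intruder|the alarm triggers) = (9/250) / (9/50) = 1/5

P(there is an intruder|the alarm triggers) = 1/5 ≈ 20.00%


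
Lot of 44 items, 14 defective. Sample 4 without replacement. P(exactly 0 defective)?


Hypergeometric: C(14,0)×C(30,4)/C(44,4)
= 1×27405/135751 = 3915/19393

P(X=0) = 3915/19393 ≈ 20.19%


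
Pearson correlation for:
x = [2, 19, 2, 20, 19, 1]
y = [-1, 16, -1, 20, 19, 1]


n=6, Σx=63, Σy=54, Σxy=1062, Σx²=1131, Σy²=1020
r = (6×1062 - 63×54)/√((6×1131 - 63²)(6×1020 - 54²))
= 2970/√(2817×3204) = 2970/√9025668 ≈ 2970/3004.2750 ≈ 0.9886

r ≈ 0.9886


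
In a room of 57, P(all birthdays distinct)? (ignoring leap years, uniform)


P(all different) = Π(365-i)/365 for i=0..56
= (365/365)×(364/365)×...×(309/365)
= 0.009878

P ≈ 0.0099 ≈ 0.99%


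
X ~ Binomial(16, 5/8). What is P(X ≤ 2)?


P(X ≤ 2) = Σ P(X=i) for i=0..2
P(X=0) = 43046721/281474976710656
P(X=1) = 71744535/17592186044416
P(X=2) = 1793613375/35184372088832
Sum = 15539866281/281474976710656

P(X ≤ 2) = 15539866281/281474976710656 ≈ 0.01%


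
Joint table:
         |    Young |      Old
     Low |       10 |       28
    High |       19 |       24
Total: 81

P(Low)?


P(Low) = (10+28)/81 = 38/81

P(Low) = 38/81 ≈ 46.91%


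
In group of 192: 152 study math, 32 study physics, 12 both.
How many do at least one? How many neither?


|A∪B| = 152+32-12 = 172
Neither = 192-172 = 20

At least one: 172; Neither: 20


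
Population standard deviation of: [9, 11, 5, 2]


Mean = 27/4
  (9-27/4)²=81/16
  (11-27/4)²=289/16
  (5-27/4)²=49/16
  (2-27/4)²=361/16
Σ(x-μ)² = 195/4
σ² = (195/4)/4 = 195/16

σ = √(195/16) ≈ 3.4911


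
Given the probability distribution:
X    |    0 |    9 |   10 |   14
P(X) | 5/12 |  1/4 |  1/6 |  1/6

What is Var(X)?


E[X] = 25/4
E[X²] = 835/12
Var(X) = E[X²] - (E[X])² = 835/12 - 625/16 = 1465/48

Var(X) = 1465/48 ≈ 30.5208


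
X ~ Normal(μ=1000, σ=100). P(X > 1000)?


z = (1000-1000)/100 = 0.0
P(X > 1000) = 1 - P(Z ≤ 0.0) = 1 - 0.5000 = 0.5000

P(X > 1000) ≈ 0.5000


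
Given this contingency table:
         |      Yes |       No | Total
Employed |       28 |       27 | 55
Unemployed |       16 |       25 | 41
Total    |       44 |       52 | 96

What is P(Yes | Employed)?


P(Yes | Employed) = 28/(28+27) = 28/55

P(Yes|Employed) = 28/55 ≈ 50.91%


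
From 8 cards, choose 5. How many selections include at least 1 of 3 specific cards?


Complement: C(8,5) - C(5,5) = 56 - 1 = 55

55


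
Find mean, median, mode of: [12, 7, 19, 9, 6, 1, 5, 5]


Sorted: [1, 5, 5, 6, 7, 9, 12, 19]
Mean = 64/8 = 8
Median = 13/2
Freq: {12: 1, 7: 1, 19: 1, 9: 1, 6: 1, 1: 1, 5: 2}
Mode: [5]

Mean=8, Median=13/2, Mode=5


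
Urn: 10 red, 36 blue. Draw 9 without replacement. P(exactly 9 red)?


Hypergeometric: C(10,9)×C(36,0)/C(46,9)
= 10×1/1101716330 = 1/110171633

P(X=9) = 1/110171633 ≈ 0.00%


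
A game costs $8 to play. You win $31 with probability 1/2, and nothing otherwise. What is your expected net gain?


E[gain] = (31-8)×1/2 + (-8)×1/2
= 23/2 - 4 = 15/2

Expected net gain = $15/2 ≈ $7.50


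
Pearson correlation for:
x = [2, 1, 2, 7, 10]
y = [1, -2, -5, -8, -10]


n=5, Σx=22, Σy=-24, Σxy=-166, Σx²=158, Σy²=194
r = (5×(-166) - 22×(-24))/√((5×158 - 22²)(5×194 - (-24)²))
= -302/√(306×394) = -302/√120564 ≈ -302/347.2233 ≈ -0.8698

r ≈ -0.8698


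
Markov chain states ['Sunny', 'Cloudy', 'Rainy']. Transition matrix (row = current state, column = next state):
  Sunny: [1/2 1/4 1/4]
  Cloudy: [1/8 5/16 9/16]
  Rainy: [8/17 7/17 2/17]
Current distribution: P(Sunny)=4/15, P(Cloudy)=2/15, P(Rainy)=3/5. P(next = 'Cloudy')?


P(next=Cloudy) = Σᵢ P(now=i)×P(i→Cloudy)
= 4/15×1/4 + 2/15×5/16 + 3/5×7/17
= 1/15 + 1/24 + 21/85 = 145/408

P = 145/408 ≈ 0.3554


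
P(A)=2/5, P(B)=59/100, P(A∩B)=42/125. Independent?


P(A)×P(B) = 59/250
P(A∩B) = 42/125
Not equal → NOT independent

No, not independent


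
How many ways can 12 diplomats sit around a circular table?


Circular arrangements of 12 distinct objects: fix one position to break rotational symmetry.
(n-1)! = 11! = 39916800

39916800


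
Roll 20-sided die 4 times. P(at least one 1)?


P(no 1)^4 = (19/20)^4 = 130321/160000
P(≥1) = 1 - 130321/160000 = 29679/160000

P = 29679/160000 ≈ 18.55%


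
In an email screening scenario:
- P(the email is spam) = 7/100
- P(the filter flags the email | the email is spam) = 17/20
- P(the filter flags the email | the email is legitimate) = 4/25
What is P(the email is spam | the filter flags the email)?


Using Bayes' theorem:
P(A|B) = P(B|A)·P(A) / P(B)

P(the filter flags the email) = 17/20 × 7/100 + 4/25 × 93/100
= 119/2000 + 93/625 = 2083/10000

P(the email is spam|the filter flags the email) = (119/2000) / (2083/10000) = 595/2083

P(the email is spam|the filter flags the email) = 595/2083 ≈ 28.56%


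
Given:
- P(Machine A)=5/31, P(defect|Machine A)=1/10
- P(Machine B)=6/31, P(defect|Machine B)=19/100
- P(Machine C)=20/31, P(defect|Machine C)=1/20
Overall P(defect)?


P(B) = Σ P(B|Aᵢ)×P(Aᵢ)
  1/10×5/31 = 1/62
  19/100×6/31 = 57/1550
  1/20×20/31 = 1/31
Sum = 66/775

P(defect) = 66/775 ≈ 8.52%


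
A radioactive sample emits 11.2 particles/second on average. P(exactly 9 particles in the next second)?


Poisson(λ=11.2): P(X=9) = e^(-λ)×λ^k/k!
= e^(-11.2) × 11.2^9 / 9!
≈ 1.367419607e-05 × 2773078757.45 / 362880 ≈ 0.104496

P(X=9) ≈ 0.104496 ≈ 10.45%


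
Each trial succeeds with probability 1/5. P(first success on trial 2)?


Geometric: P(X=2) = (1-p)^(k-1)×p = (4/5)^1×1/5 = 4/25

P(X=2) = 4/25 ≈ 16.00%


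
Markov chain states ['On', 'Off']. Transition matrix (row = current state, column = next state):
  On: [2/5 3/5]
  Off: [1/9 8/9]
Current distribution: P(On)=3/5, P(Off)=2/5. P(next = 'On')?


P(next=On) = Σᵢ P(now=i)×P(i→On)
= 3/5×2/5 + 2/5×1/9
= 6/25 + 2/45 = 64/225

P = 64/225 ≈ 0.2844


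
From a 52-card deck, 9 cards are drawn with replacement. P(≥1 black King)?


P(not a black King) = 50/52 = 25/26
P(none in 9 draws) = (25/26)^9 = 3814697265625/5429503678976
P(≥1 black King) = 1 - 3814697265625/5429503678976 = 1614806413351/5429503678976

P = 1614806413351/5429503678976 ≈ 29.74%


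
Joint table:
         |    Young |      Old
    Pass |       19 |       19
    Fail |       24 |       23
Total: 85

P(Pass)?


P(Pass) = (19+19)/85 = 38/85

P(Pass) = 38/85 ≈ 44.71%


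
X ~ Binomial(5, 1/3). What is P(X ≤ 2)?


P(X ≤ 2) = Σ P(X=i) for i=0..2
P(X=0) = 32/243
P(X=1) = 80/243
P(X=2) = 80/243
Sum = 64/81

P(X ≤ 2) = 64/81 ≈ 79.01%


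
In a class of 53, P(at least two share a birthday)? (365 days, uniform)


P(all different) = Π(365-i)/365 for i=0..52
= 0.018862
P(match) = 1 - 0.018862 = 0.981138

P ≈ 0.9811 ≈ 98.11%


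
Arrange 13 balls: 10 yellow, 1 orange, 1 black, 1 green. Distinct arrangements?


13!/(10!×1!×1!×1!) = 1716

1716


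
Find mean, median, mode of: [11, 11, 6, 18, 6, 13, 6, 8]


Sorted: [6, 6, 6, 8, 11, 11, 13, 18]
Mean = 79/8
Median = 19/2
Freq: {11: 2, 6: 3, 18: 1, 13: 1, 8: 1}
Mode: [6]

Mean=79/8, Median=19/2, Mode=6


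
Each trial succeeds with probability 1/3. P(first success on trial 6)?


Geometric: P(X=6) = (1-p)^(k-1)×p = (2/3)^5×1/3 = 32/729

P(X=6) = 32/729 ≈ 4.39%


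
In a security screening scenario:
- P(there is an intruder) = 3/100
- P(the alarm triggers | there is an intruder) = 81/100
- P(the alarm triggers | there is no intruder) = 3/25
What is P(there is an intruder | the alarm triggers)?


Using Bayes' theorem:
P(A|B) = P(B|A)·P(A) / P(B)

P(the alarm triggers) = 81/100 × 3/100 + 3/25 × 97/100
= 243/10000 + 291/2500 = 1407/10000

P(there is an intruder|the alarm triggers) = (243/10000) / (1407/10000) = 81/469

P(there is an intruder|the alarm triggers) = 81/469 ≈ 17.27%


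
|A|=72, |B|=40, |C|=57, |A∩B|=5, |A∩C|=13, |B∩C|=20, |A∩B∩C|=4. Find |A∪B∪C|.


|A∪B∪C| = 72+40+57-5-13-20+4 = 135

|A∪B∪C| = 135


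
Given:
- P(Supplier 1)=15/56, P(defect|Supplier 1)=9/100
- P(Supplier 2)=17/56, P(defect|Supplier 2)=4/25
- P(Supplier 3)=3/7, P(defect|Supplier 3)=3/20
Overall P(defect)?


P(B) = Σ P(B|Aᵢ)×P(Aᵢ)
  9/100×15/56 = 27/1120
  4/25×17/56 = 17/350
  3/20×3/7 = 9/140
Sum = 767/5600

P(defect) = 767/5600 ≈ 13.70%


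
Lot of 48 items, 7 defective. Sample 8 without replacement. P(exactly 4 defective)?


Hypergeometric: C(7,4)×C(41,4)/C(48,8)
= 35×101270/377348994 = 43225/4601817

P(X=4) = 43225/4601817 ≈ 0.94%


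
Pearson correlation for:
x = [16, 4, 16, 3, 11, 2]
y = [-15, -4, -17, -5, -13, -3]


n=6, Σx=52, Σy=-57, Σxy=-692, Σx²=662, Σy²=733
r = (6×(-692) - 52×(-57))/√((6×662 - 52²)(6×733 - (-57)²))
= -1188/√(1268×1149) = -1188/√1456932 ≈ -1188/1207.0344 ≈ -0.9842

r ≈ -0.9842


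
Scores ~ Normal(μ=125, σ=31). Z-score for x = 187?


z = (x - μ)/σ = (187 - 125)/31 = 2.0

z = 2.0


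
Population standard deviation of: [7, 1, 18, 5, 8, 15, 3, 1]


Mean = 58/8 = 29/4
  (7-29/4)²=1/16
  (1-29/4)²=625/16
  (18-29/4)²=1849/16
  (5-29/4)²=81/16
  (8-29/4)²=9/16
  (15-29/4)²=961/16
  (3-29/4)²=289/16
  (1-29/4)²=625/16
Σ(x-μ)² = 555/2
σ² = (555/2)/8 = 555/16

σ = √(555/16) ≈ 5.8896


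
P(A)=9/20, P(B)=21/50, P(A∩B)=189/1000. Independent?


P(A)×P(B) = 189/1000
P(A∩B) = 189/1000
Equal ✓ → Independent

Yes, independent


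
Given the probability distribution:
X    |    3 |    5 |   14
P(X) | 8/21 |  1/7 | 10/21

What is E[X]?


E[X] = Σ x·P(X=x)
= (3)×(8/21) + (5)×(1/7) + (14)×(10/21)
= 179/21

E[X] = 179/21


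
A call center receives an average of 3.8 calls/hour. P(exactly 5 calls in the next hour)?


Poisson(λ=3.8): P(X=5) = e^(-λ)×λ^k/k!
= e^(-3.8) × 3.8^5 / 5!
≈ 0.02237077186 × 792.35168 / 120 ≈ 0.147713

P(X=5) ≈ 0.147713 ≈ 14.77%


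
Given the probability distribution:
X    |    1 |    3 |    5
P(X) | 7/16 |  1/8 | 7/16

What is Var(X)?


E[X] = 3
E[X²] = 25/2
Var(X) = E[X²] - (E[X])² = 25/2 - 9 = 7/2

Var(X) = 7/2 ≈ 3.5000


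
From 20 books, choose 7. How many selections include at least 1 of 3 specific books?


Complement: C(20,7) - C(17,7) = 77520 - 19448 = 58072

58072


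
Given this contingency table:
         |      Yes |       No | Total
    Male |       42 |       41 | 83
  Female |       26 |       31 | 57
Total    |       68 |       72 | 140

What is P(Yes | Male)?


P(Yes | Male) = 42/(42+41) = 42/83

P(Yes|Male) = 42/83 ≈ 50.60%


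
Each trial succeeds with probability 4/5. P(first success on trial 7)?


Geometric: P(X=7) = (1-p)^(k-1)×p = (1/5)^6×4/5 = 4/78125

P(X=7) = 4/78125 ≈ 0.01%


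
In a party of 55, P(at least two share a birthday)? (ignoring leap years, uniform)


P(all different) = Π(365-i)/365 for i=0..54
= 0.013738
P(match) = 1 - 0.013738 = 0.986262

P ≈ 0.9863 ≈ 98.63%


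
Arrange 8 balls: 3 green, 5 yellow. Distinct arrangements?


8!/(3!×5!) = 56

56


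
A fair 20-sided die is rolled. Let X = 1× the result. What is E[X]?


E[die] = (1+20)/2 = 21/2
E[X] = 1 × 21/2 = 21/2

E[X] = 21/2


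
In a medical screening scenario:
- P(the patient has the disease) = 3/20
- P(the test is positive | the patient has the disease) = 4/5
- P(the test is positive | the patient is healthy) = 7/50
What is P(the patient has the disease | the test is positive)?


Using Bayes' theorem:
P(A|B) = P(B|A)·P(A) / P(B)

P(the test is positive) = 4/5 × 3/20 + 7/50 × 17/20
= 3/25 + 119/1000 = 239/1000

P(the patient has the disease|the test is positive) = (3/25) / (239/1000) = 120/239

P(the patient has the disease|the test is positive) = 120/239 ≈ 50.21%


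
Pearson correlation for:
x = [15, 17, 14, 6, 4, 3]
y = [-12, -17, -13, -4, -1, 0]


n=6, Σx=59, Σy=-47, Σxy=-679, Σx²=771, Σy²=619
r = (6×(-679) - 59×(-47))/√((6×771 - 59²)(6×619 - (-47)²))
= -1301/√(1145×1505) = -1301/√1723225 ≈ -1301/1312.7166 ≈ -0.9911

r ≈ -0.9911


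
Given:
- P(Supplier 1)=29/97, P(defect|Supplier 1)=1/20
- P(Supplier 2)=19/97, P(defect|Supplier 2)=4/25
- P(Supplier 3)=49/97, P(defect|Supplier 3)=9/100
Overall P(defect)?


P(B) = Σ P(B|Aᵢ)×P(Aᵢ)
  1/20×29/97 = 29/1940
  4/25×19/97 = 76/2425
  9/100×49/97 = 441/9700
Sum = 89/970

P(defect) = 89/970 ≈ 9.18%


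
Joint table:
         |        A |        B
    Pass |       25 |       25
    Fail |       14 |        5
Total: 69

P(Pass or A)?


P(Pass∨A) = P(Pass) + P(A) - P(Pass∧A)
= (50 + 39 - 25)/69 = 64/69

P = 64/69 ≈ 92.75%


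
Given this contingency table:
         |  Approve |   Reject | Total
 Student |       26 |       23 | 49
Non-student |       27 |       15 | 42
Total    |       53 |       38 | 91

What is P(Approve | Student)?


P(Approve | Student) = 26/(26+23) = 26/49

P(Approve|Student) = 26/49 ≈ 53.06%


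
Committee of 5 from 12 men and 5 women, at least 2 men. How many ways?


Count by #men:
  2M,3W: C(12,2)×C(5,3)=660
  3M,2W: C(12,3)×C(5,2)=2200
  4M,1W: C(12,4)×C(5,1)=2475
  5M,0W: C(12,5)×C(5,0)=792
Total = 6127

6127


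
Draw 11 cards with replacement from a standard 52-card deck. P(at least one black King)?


P(not a black King) = 50/52 = 25/26
P(none in 11 draws) = (25/26)^11 = 2384185791015625/3670344486987776
P(≥1 black King) = 1 - 2384185791015625/3670344486987776 = 1286158695972151/3670344486987776

P = 1286158695972151/3670344486987776 ≈ 35.04%


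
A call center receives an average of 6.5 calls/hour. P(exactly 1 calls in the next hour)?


Poisson(λ=6.5): P(X=1) = e^(-λ)×λ^k/k!
= e^(-6.5) × 6.5^1 / 1!
≈ 0.001503439193 × 6.5 / 1 ≈ 0.009772

P(X=1) ≈ 0.009772 ≈ 0.98%


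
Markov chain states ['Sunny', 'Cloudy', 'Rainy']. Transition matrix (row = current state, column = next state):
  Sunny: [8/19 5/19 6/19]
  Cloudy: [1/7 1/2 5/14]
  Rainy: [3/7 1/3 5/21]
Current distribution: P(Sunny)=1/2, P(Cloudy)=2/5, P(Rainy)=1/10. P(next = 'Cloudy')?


P(next=Cloudy) = Σᵢ P(now=i)×P(i→Cloudy)
= 1/2×5/19 + 2/5×1/2 + 1/10×1/3
= 5/38 + 1/5 + 1/30 = 104/285

P = 104/285 ≈ 0.3649


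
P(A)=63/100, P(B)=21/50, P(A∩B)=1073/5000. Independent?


P(A)×P(B) = 1323/5000
P(A∩B) = 1073/5000
Not equal → NOT independent

No, not independent


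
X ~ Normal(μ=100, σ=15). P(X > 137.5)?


z = (137.5-100)/15 = 2.5
P(X > 137.5) = 1 - P(Z ≤ 2.5) = 1 - 0.9938 = 0.0062

P(X > 137.5) ≈ 0.0062


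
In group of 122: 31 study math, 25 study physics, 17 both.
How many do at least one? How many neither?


|A∪B| = 31+25-17 = 39
Neither = 122-39 = 83

At least one: 39; Neither: 83


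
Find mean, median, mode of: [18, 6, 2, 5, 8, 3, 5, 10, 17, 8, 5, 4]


Sorted: [2, 3, 4, 5, 5, 5, 6, 8, 8, 10, 17, 18]
Mean = 91/12
Median = 11/2
Freq: {18: 1, 6: 1, 2: 1, 5: 3, 8: 2, 3: 1, 10: 1, 17: 1, 4: 1}
Mode: [5]

Mean=91/12, Median=11/2, Mode=5


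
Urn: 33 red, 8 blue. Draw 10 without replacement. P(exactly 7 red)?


Hypergeometric: C(33,7)×C(8,3)/C(41,10)
= 4272048×56/1121099408 = 1359288/6369883

P(X=7) = 1359288/6369883 ≈ 21.34%


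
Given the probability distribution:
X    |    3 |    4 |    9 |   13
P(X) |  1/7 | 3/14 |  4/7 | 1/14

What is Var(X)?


E[X] = 103/14
E[X²] = 883/14
Var(X) = E[X²] - (E[X])² = 883/14 - 10609/196 = 1753/196

Var(X) = 1753/196 ≈ 8.9439


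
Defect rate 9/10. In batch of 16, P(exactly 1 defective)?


Binomial: P(X=1) = C(16,1)×p^1×(1-p)^15
= 16 × 9/10 × 1/1000000000000000 = 9/625000000000000

P(X=1) = 9/625000000000000 ≈ 0.00%


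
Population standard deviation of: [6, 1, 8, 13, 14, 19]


Mean = 61/6
  (6-61/6)²=625/36
  (1-61/6)²=3025/36
  (8-61/6)²=169/36
  (13-61/6)²=289/36
  (14-61/6)²=529/36
  (19-61/6)²=2809/36
Σ(x-μ)² = 1241/6
σ² = (1241/6)/6 = 1241/36

σ = √(1241/36) ≈ 5.8713


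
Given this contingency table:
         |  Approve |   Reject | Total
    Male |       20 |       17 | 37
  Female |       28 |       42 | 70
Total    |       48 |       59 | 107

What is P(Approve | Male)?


P(Approve | Male) = 20/(20+17) = 20/37

P(Approve|Male) = 20/37 ≈ 54.05%


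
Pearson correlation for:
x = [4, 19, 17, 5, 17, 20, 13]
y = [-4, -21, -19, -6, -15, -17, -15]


n=7, Σx=95, Σy=-97, Σxy=-1558, Σx²=1549, Σy²=1593
r = (7×(-1558) - 95×(-97))/√((7×1549 - 95²)(7×1593 - (-97)²))
= -1691/√(1818×1742) = -1691/√3166956 ≈ -1691/1779.5943 ≈ -0.9502

r ≈ -0.9502


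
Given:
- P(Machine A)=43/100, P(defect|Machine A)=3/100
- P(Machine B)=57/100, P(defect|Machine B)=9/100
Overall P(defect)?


P(B) = Σ P(B|Aᵢ)×P(Aᵢ)
  3/100×43/100 = 129/10000
  9/100×57/100 = 513/10000
Sum = 321/5000

P(defect) = 321/5000 ≈ 6.42%


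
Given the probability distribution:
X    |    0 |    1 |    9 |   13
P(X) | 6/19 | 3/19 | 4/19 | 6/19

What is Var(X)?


E[X] = 117/19
E[X²] = 1341/19
Var(X) = E[X²] - (E[X])² = 1341/19 - 13689/361 = 11790/361

Var(X) = 11790/361 ≈ 32.6593


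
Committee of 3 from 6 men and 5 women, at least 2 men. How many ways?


Count by #men:
  2M,1W: C(6,2)×C(5,1)=75
  3M,0W: C(6,3)×C(5,0)=20
Total = 95

95


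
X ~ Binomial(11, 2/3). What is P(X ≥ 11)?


P(X ≥ 11) = Σ P(X=i) for i=11..11
P(X=11) = 2048/177147
Sum = 2048/177147

P(X ≥ 11) = 2048/177147 ≈ 1.16%


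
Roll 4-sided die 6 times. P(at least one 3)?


P(no 3)^6 = (3/4)^6 = 729/4096
P(≥1) = 1 - 729/4096 = 3367/4096

P = 3367/4096 ≈ 82.20%


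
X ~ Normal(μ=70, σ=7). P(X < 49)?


z = (49-70)/7 = -3.0
P(Z < -3.0) = 0.0013

P(X < 49) ≈ 0.0013


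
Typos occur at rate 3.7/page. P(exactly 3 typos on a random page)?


Poisson(λ=3.7): P(X=3) = e^(-λ)×λ^k/k!
= e^(-3.7) × 3.7^3 / 3!
≈ 0.02472352647 × 50.653 / 6 ≈ 0.208720

P(X=3) ≈ 0.208720 ≈ 20.87%


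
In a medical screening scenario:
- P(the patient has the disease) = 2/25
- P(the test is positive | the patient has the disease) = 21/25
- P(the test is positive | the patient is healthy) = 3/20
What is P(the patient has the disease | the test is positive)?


Using Bayes' theorem:
P(A|B) = P(B|A)·P(A) / P(B)

P(the test is positive) = 21/25 × 2/25 + 3/20 × 23/25
= 42/625 + 69/500 = 513/2500

P(the patient has the disease|the test is positive) = (42/625) / (513/2500) = 56/171

P(the patient has the disease|the test is positive) = 56/171 ≈ 32.75%
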